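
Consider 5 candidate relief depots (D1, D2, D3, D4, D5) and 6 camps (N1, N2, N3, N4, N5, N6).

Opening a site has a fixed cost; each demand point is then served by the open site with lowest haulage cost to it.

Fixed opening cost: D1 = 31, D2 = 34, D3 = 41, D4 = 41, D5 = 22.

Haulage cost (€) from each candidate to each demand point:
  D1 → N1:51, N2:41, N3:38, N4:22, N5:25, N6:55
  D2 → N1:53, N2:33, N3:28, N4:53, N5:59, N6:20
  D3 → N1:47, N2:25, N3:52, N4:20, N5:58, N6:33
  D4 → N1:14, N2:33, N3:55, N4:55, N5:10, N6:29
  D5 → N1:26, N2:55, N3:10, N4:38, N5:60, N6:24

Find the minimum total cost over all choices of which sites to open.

192

Open {D4, D5}: assign each demand point to its cheapest open site.
  N1→D4 14, N2→D4 33, N3→D5 10, N4→D5 38, N5→D4 10, N6→D5 24
  haulage cost 129, fixed 63 → total 192.
Compare {D1, D5}: haulage cost 148 + fixed 53 = 201.
Compare {D1, D4, D5}: haulage cost 113 + fixed 94 = 207.
Compare {D3, D4, D5}: haulage cost 103 + fixed 104 = 207.
All other subsets cost ≥ 201. Minimum total cost: 192.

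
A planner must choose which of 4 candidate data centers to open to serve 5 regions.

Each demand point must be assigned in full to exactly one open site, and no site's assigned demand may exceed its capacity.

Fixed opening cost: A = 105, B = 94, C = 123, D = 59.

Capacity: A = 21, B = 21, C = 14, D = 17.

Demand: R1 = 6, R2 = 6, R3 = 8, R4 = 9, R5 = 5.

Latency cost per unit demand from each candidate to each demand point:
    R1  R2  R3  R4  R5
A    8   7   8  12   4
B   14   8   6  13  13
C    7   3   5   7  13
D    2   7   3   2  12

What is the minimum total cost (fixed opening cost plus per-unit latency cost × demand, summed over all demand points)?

316

Open {A, D}; cheapest assignment that respects the capacities:
  A (cap 21, load 17): R1, R2, R5 — cost 6×8 + 6×7 + 5×4 = 110
  D (cap 17, load 17): R3, R4 — cost 8×3 + 9×2 = 42
  Shipping 152, fixed 164 → total 316.
  Any other capacity-feasible assignment to {A, D} ships for at least 152.
Compare {B, D}: its best feasible assignment gives total 344.
Compare {A, C, D}: its best feasible assignment gives total 395.
Every other set of open sites that can feasibly serve all demand totals ≥ 344 even under its best assignment. Minimum: 316.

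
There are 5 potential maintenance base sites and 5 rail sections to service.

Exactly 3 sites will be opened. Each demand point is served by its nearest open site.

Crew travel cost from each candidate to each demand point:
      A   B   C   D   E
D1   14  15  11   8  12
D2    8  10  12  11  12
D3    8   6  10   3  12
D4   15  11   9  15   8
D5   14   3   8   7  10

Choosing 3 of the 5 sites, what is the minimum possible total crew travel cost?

30

Open {D3, D4, D5}.
  A→D3 8, B→D5 3, C→D5 8, D→D3 3, E→D4 8  ⇒ total 30.
Compare {D1, D3, D5}: total 32.
Compare {D2, D3, D5}: total 32.
No size-3 selection does better; minimum is 30.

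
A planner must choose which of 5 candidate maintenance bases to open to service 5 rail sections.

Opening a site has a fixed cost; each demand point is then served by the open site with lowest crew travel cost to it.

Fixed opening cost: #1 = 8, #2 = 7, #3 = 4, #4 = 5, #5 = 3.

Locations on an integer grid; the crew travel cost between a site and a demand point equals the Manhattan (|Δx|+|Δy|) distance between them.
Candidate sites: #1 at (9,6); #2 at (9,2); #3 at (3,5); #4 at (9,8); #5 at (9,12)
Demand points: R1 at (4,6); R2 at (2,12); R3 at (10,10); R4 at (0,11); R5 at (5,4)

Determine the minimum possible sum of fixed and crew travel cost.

31

Open {#3, #5}: assign each demand point to its cheapest open site.
  R1→#3 2, R2→#5 7, R3→#5 3, R4→#3 9, R5→#3 3
  crew travel cost 24, fixed 7 → total 31.
Compare {#3, #4}: crew travel cost 25 + fixed 9 = 34.
Compare {#3, #4, #5}: crew travel cost 24 + fixed 12 = 36.
Compare {#3}: crew travel cost 34 + fixed 4 = 38.
All other subsets cost ≥ 34. Minimum total cost: 31.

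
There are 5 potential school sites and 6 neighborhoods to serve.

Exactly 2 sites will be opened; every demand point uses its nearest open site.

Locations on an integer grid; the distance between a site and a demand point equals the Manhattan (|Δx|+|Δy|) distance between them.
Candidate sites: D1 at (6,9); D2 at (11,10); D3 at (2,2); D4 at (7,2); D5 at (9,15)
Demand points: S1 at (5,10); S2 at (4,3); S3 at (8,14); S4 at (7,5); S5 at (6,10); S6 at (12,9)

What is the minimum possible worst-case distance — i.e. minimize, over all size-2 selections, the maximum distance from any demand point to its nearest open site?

Open {D1, D3}.
  Farthest demand point is S3 at distance 7 (to D1); all others are ≤ 7.
With {D1, D4} the worst case is 7.
With {D2, D4} the worst case is 7.
No size-2 selection achieves below 7.

7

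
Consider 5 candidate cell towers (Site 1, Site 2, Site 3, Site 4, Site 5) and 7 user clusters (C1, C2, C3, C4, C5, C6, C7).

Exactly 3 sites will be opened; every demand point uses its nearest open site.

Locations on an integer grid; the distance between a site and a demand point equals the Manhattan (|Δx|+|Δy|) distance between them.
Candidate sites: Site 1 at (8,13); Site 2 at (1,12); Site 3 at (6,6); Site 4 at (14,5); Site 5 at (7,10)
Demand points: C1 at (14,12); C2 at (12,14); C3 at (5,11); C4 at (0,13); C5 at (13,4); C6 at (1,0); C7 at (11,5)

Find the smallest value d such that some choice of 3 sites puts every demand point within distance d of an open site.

11

Open {Site 1, Site 2, Site 3}.
  Farthest demand point is C6 at distance 11 (to Site 3); all others are ≤ 11.
With {Site 1, Site 3, Site 4} the worst case is 11.
With {Site 1, Site 3, Site 5} the worst case is 11.
No size-3 selection achieves below 11.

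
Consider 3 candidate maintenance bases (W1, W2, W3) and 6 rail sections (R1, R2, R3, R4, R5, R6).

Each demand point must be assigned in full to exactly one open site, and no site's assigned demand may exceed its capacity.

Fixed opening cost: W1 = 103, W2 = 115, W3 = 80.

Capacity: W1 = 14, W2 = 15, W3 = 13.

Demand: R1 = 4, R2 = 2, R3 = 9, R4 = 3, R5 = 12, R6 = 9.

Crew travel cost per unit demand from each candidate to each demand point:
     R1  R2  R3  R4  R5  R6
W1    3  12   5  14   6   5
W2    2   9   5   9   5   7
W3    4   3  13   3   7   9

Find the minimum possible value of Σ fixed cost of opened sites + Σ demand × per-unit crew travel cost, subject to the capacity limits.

523

Open {W1, W2, W3}; cheapest assignment that respects the capacities:
  W1 (cap 14, load 13): R1, R3 — cost 4×3 + 9×5 = 57
  W2 (cap 15, load 14): R2, R5 — cost 2×9 + 12×5 = 78
  W3 (cap 13, load 12): R4, R6 — cost 3×3 + 9×9 = 90
  Shipping 225, fixed 298 → total 523.
  Any other capacity-feasible assignment to {W1, W2, W3} ships for at least 225.
Total demand is 39 and no other set of sites has combined capacity ≥ 39, so {W1, W2, W3} is the only feasible choice of open sites. Minimum: 523.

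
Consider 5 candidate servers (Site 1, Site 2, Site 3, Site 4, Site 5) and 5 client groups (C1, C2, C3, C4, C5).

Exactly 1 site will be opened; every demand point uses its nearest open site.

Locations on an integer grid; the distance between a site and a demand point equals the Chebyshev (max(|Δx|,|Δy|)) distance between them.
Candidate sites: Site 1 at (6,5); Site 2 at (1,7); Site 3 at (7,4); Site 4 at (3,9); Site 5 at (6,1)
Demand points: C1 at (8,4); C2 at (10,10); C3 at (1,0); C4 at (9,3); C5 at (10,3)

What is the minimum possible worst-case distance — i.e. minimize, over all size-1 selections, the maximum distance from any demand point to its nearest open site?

5

Open {Site 1}.
  Farthest demand point is C2 at distance 5 (to Site 1); all others are ≤ 5.
With {Site 3} the worst case is 6.
With {Site 2} the worst case is 9.
No size-1 selection achieves below 5.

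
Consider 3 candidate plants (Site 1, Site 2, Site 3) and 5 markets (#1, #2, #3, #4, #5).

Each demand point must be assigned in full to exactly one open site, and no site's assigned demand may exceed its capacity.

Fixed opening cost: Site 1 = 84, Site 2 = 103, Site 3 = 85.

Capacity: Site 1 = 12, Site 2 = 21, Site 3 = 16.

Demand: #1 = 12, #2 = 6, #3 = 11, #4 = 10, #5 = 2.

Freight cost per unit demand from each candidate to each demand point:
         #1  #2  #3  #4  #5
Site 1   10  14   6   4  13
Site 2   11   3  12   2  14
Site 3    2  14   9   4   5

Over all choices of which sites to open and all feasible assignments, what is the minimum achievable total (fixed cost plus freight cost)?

410

Open {Site 1, Site 2, Site 3}; cheapest assignment that respects the capacities:
  Site 1 (cap 12, load 11): #3 — cost 11×6 = 66
  Site 2 (cap 21, load 16): #2, #4 — cost 6×3 + 10×2 = 38
  Site 3 (cap 16, load 14): #1, #5 — cost 12×2 + 2×5 = 34
  Shipping 138, fixed 272 → total 410.
  Any other capacity-feasible assignment to {Site 1, Site 2, Site 3} ships for at least 138.
Total demand is 41 and no other set of sites has combined capacity ≥ 41, so {Site 1, Site 2, Site 3} is the only feasible choice of open sites. Minimum: 410.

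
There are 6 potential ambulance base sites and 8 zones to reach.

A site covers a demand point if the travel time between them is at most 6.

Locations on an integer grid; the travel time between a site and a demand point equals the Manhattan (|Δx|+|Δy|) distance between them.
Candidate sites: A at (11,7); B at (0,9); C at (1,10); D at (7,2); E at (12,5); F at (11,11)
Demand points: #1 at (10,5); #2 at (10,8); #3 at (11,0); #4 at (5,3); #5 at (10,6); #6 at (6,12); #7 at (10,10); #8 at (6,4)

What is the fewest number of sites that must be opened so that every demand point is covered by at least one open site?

Coverage sets (demand points within 6 of each site):
  A: {#1, #2, #5, #7}
  B: {}
  C: {}
  D: {#1, #3, #4, #8}
  E: {#1, #2, #3, #5}
  F: {#2, #5, #6, #7}
No single site covers all 8 demand points.
But {D, F} covers everything, so the minimum is 2.

2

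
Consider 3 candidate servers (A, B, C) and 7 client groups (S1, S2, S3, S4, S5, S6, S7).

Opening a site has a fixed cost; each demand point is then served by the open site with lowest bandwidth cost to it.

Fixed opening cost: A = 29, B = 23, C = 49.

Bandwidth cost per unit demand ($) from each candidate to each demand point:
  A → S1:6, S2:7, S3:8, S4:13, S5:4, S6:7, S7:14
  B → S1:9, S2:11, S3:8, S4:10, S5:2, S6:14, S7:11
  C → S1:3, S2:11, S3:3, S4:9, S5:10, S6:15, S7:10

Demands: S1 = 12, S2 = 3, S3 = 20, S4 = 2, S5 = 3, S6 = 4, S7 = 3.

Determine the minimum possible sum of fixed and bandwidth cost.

Open {A, C}: assign each demand point to its cheapest open site.
  S1→C 12×3=36, S2→A 3×7=21, S3→C 20×3=60, S4→C 2×9=18, S5→A 3×4=12, S6→A 4×7=28, S7→C 3×10=30
  bandwidth cost 205, fixed 78 → total 283.
Compare {A, B, C}: bandwidth cost 199 + fixed 101 = 300.
Compare {B, C}: bandwidth cost 239 + fixed 72 = 311.
Compare {C}: bandwidth cost 267 + fixed 49 = 316.
All other subsets cost ≥ 300. Minimum total cost: 283.

283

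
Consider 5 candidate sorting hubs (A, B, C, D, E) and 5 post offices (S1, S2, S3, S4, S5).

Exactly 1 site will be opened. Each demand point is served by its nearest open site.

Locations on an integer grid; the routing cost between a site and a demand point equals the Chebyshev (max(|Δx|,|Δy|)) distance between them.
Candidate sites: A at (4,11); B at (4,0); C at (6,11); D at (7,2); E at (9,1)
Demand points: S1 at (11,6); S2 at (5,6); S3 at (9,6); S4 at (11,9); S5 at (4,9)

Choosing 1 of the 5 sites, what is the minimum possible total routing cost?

Open {C}.
  S1→C 5, S2→C 5, S3→C 5, S4→C 5, S5→C 2  ⇒ total 22.
Compare {A}: total 26.
Compare {D}: total 26.
No size-1 selection does better; minimum is 22.

22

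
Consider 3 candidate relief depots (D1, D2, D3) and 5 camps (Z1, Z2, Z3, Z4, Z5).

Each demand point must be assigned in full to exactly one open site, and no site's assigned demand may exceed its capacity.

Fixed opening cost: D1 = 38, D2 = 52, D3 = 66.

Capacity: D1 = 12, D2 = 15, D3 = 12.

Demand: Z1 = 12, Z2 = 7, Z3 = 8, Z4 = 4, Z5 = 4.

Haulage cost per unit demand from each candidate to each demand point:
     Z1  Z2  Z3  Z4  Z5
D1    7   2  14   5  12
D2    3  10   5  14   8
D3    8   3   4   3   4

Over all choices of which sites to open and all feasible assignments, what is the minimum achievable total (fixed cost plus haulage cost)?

Open {D1, D2, D3}; cheapest assignment that respects the capacities:
  D1 (cap 12, load 11): Z2, Z4 — cost 7×2 + 4×5 = 34
  D2 (cap 15, load 12): Z1 — cost 12×3 = 36
  D3 (cap 12, load 12): Z3, Z5 — cost 8×4 + 4×4 = 48
  Shipping 118, fixed 156 → total 274.
  Any other capacity-feasible assignment to {D1, D2, D3} ships for at least 118.
Total demand is 35 and no other set of sites has combined capacity ≥ 35, so {D1, D2, D3} is the only feasible choice of open sites. Minimum: 274.

274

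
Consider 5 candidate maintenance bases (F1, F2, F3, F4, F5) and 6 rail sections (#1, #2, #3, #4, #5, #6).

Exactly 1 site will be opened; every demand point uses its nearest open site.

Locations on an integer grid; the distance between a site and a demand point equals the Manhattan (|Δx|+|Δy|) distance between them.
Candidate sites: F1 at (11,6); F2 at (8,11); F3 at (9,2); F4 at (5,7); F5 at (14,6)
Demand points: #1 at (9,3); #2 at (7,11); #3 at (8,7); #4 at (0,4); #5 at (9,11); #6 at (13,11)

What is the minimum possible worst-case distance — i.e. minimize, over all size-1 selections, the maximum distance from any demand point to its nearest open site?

Open {F4}.
  Farthest demand point is #6 at distance 12 (to F4); all others are ≤ 12.
With {F1} the worst case is 13.
With {F3} the worst case is 13.
No size-1 selection achieves below 12.

12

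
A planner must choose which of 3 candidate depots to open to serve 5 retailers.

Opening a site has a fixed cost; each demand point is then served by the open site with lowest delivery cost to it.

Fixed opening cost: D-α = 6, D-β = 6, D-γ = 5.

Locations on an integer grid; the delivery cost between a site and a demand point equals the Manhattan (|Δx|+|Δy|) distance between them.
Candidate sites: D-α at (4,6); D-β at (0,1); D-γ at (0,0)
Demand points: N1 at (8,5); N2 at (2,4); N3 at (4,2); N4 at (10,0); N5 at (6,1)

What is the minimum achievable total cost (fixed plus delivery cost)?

Open {D-α}: assign each demand point to its cheapest open site.
  N1→D-α 5, N2→D-α 4, N3→D-α 4, N4→D-α 12, N5→D-α 7
  delivery cost 32, fixed 6 → total 38.
Compare {D-α, D-γ}: delivery cost 30 + fixed 11 = 41.
Compare {D-α, D-β}: delivery cost 30 + fixed 12 = 42.
Compare {D-β}: delivery cost 39 + fixed 6 = 45.
All other subsets cost ≥ 41. Minimum total cost: 38.

38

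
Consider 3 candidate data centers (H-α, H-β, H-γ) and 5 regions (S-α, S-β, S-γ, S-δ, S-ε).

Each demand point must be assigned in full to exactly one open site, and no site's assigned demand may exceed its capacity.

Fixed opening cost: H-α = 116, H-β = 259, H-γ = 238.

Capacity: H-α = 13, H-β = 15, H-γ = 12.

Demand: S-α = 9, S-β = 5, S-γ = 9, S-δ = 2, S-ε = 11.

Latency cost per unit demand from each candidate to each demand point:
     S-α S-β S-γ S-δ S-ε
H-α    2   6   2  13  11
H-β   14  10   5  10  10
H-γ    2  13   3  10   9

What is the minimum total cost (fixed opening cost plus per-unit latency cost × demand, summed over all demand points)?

Open {H-α, H-β, H-γ}; cheapest assignment that respects the capacities:
  H-α (cap 13, load 11): S-α, S-δ — cost 9×2 + 2×13 = 44
  H-β (cap 15, load 14): S-β, S-γ — cost 5×10 + 9×5 = 95
  H-γ (cap 12, load 11): S-ε — cost 11×9 = 99
  Shipping 238, fixed 613 → total 851.
  Any other capacity-feasible assignment to {H-α, H-β, H-γ} ships for at least 238.
Total demand is 36 and no other set of sites has combined capacity ≥ 36, so {H-α, H-β, H-γ} is the only feasible choice of open sites. Minimum: 851.

851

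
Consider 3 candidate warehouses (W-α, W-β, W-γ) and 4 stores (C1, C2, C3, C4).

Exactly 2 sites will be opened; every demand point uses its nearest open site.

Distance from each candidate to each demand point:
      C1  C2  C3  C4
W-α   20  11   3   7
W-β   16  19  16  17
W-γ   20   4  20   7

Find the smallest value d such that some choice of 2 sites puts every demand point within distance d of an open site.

Open {W-α, W-β}.
  Farthest demand point is C1 at distance 16 (to W-β); all others are ≤ 16.
With {W-β, W-γ} the worst case is 16.
With {W-α, W-γ} the worst case is 20.
No size-2 selection achieves below 16.

16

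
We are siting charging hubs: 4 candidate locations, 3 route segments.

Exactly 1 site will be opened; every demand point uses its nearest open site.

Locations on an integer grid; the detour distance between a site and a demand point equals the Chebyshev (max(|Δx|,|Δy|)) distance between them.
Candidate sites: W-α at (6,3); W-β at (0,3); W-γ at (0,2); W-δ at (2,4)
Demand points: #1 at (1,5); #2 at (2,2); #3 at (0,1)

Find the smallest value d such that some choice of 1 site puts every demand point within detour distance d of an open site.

Open {W-β}.
  Farthest demand point is #1 at detour distance 2 (to W-β); all others are ≤ 2.
With {W-γ} the worst case is 3.
With {W-δ} the worst case is 3.
No size-1 selection achieves below 2.

2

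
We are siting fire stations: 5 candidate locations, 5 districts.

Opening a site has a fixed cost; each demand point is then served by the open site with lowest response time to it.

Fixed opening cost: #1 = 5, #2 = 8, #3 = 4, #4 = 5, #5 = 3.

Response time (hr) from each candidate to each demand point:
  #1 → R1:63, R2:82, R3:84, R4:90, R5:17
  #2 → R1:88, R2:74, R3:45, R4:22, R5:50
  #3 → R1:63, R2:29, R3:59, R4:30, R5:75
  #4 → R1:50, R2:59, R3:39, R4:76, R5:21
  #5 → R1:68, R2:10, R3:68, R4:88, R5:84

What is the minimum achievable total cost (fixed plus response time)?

Open {#2, #4, #5}: assign each demand point to its cheapest open site.
  R1→#4 50, R2→#5 10, R3→#4 39, R4→#2 22, R5→#4 21
  response time 142, fixed 16 → total 158.
Compare {#1, #2, #4, #5}: response time 138 + fixed 21 = 159.
Compare {#3, #4, #5}: response time 150 + fixed 12 = 162.
Compare {#2, #3, #4, #5}: response time 142 + fixed 20 = 162.
All other subsets cost ≥ 159. Minimum total cost: 158.

158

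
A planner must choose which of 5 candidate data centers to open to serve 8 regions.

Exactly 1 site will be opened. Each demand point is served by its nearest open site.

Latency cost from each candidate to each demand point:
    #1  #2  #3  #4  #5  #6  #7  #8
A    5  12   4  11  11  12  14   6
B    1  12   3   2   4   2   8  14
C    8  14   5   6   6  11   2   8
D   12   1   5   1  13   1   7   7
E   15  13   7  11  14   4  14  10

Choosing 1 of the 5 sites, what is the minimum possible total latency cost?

Open {B}.
  #1→B 1, #2→B 12, #3→B 3, #4→B 2, #5→B 4, #6→B 2, #7→B 8, #8→B 14  ⇒ total 46.
Compare {D}: total 47.
Compare {C}: total 60.
No size-1 selection does better; minimum is 46.

46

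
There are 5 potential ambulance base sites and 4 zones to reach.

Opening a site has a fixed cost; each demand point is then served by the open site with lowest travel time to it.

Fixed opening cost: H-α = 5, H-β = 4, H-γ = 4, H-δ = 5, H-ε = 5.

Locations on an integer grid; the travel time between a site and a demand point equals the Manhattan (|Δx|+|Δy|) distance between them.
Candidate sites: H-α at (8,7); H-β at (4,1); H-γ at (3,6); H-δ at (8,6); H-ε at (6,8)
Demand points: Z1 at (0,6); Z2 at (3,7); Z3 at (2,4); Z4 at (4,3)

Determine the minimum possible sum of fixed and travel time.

Open {H-γ}: assign each demand point to its cheapest open site.
  Z1→H-γ 3, Z2→H-γ 1, Z3→H-γ 3, Z4→H-γ 4
  travel time 11, fixed 4 → total 15.
Compare {H-β, H-γ}: travel time 9 + fixed 8 = 17.
Compare {H-α, H-γ}: travel time 11 + fixed 9 = 20.
Compare {H-γ, H-δ}: travel time 11 + fixed 9 = 20.
All other subsets cost ≥ 17. Minimum total cost: 15.

15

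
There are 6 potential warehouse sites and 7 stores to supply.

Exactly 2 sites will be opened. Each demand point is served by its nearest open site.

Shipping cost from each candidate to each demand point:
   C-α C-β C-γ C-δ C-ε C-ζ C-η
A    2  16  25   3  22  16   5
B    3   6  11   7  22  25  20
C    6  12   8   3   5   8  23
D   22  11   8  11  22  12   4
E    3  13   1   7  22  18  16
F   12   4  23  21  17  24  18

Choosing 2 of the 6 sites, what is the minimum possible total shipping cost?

Open {A, C}.
  C-α→A 2, C-β→C 12, C-γ→C 8, C-δ→A 3, C-ε→C 5, C-ζ→C 8, C-η→A 5  ⇒ total 43.
Compare {C, D}: total 45.
Compare {C, E}: total 48.
No size-2 selection does better; minimum is 43.

43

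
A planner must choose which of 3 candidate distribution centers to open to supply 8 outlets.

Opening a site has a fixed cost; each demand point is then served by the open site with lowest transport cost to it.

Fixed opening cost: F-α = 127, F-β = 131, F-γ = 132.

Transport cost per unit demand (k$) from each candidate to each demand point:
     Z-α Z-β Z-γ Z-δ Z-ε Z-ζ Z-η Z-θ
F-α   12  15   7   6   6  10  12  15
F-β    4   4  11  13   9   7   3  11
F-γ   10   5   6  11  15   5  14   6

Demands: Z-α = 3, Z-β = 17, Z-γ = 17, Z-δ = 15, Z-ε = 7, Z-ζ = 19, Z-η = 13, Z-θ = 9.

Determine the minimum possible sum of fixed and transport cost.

860

Open {F-α, F-β}: assign each demand point to its cheapest open site.
  Z-α→F-β 3×4=12, Z-β→F-β 17×4=68, Z-γ→F-α 17×7=119, Z-δ→F-α 15×6=90, Z-ε→F-α 7×6=42, Z-ζ→F-β 19×7=133, Z-η→F-β 13×3=39, Z-θ→F-β 9×11=99
  transport cost 602, fixed 258 → total 860.
Compare {F-β, F-γ}: transport cost 598 + fixed 263 = 861.
Compare {F-α, F-β, F-γ}: transport cost 502 + fixed 390 = 892.
Compare {F-α, F-γ}: transport cost 654 + fixed 259 = 913.
All other subsets cost ≥ 861. Minimum total cost: 860.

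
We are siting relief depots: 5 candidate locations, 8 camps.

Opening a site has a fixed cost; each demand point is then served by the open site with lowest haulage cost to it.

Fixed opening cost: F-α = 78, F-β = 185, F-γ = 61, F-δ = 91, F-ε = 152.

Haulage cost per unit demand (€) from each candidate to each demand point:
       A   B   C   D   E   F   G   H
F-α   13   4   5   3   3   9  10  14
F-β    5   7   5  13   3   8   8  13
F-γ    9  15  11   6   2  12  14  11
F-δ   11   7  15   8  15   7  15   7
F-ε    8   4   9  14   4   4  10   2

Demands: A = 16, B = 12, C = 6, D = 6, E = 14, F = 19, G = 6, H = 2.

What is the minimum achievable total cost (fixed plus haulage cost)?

Open {F-α, F-ε}: assign each demand point to its cheapest open site.
  A→F-ε 16×8=128, B→F-α 12×4=48, C→F-α 6×5=30, D→F-α 6×3=18, E→F-α 14×3=42, F→F-ε 19×4=76, G→F-α 6×10=60, H→F-ε 2×2=4
  haulage cost 406, fixed 230 → total 636.
Compare {F-γ, F-ε}: haulage cost 434 + fixed 213 = 647.
Compare {F-α, F-γ}: haulage cost 521 + fixed 139 = 660.
Compare {F-ε}: haulage cost 510 + fixed 152 = 662.
All other subsets cost ≥ 647. Minimum total cost: 636.

636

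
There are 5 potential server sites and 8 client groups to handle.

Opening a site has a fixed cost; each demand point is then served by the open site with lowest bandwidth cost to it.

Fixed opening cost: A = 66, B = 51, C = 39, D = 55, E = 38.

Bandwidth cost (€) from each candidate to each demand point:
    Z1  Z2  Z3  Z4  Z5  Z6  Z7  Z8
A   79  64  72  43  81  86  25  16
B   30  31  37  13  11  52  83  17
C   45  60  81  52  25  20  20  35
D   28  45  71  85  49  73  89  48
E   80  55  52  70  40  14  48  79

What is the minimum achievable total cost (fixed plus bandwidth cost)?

Open {B, C}: assign each demand point to its cheapest open site.
  Z1→B 30, Z2→B 31, Z3→B 37, Z4→B 13, Z5→B 11, Z6→C 20, Z7→C 20, Z8→B 17
  bandwidth cost 179, fixed 90 → total 269.
Compare {B, E}: bandwidth cost 201 + fixed 89 = 290.
Compare {B, C, E}: bandwidth cost 173 + fixed 128 = 301.
Compare {B, C, D}: bandwidth cost 177 + fixed 145 = 322.
All other subsets cost ≥ 290. Minimum total cost: 269.

269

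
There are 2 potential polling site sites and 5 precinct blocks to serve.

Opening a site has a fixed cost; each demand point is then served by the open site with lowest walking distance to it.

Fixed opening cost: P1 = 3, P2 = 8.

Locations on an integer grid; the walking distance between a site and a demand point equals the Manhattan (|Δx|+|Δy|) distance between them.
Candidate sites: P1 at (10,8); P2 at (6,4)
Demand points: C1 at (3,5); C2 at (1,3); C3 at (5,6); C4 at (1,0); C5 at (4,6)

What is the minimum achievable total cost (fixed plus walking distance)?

Open {P2}: assign each demand point to its cheapest open site.
  C1→P2 4, C2→P2 6, C3→P2 3, C4→P2 9, C5→P2 4
  walking distance 26, fixed 8 → total 34.
Compare {P1, P2}: walking distance 26 + fixed 11 = 37.
Compare {P1}: walking distance 56 + fixed 3 = 59.

34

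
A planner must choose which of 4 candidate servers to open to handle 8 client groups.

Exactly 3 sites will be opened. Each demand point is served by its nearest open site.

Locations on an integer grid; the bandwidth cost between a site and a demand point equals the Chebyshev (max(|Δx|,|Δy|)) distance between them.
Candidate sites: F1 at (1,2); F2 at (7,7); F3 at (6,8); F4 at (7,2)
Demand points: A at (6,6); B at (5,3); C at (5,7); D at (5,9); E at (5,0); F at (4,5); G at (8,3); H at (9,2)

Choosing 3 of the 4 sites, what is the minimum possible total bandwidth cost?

13

Open {F2, F3, F4}.
  A→F2 1, B→F4 2, C→F3 1, D→F3 1, E→F4 2, F→F2 3, G→F4 1, H→F4 2  ⇒ total 13.
Compare {F1, F3, F4}: total 14.
Compare {F1, F2, F4}: total 15.
No size-3 selection does better; minimum is 13.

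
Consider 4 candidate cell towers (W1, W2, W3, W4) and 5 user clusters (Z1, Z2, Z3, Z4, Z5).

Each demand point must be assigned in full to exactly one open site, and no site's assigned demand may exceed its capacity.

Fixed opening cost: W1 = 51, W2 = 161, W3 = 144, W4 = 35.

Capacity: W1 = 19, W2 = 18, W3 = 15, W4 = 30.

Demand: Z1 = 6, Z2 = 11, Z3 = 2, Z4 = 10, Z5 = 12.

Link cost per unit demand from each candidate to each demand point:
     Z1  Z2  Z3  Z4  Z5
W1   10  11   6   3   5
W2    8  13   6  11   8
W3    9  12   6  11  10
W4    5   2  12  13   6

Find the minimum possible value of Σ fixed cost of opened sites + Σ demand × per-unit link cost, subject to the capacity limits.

Open {W1, W4}; cheapest assignment that respects the capacities:
  W1 (cap 19, load 12): Z3, Z4 — cost 2×6 + 10×3 = 42
  W4 (cap 30, load 29): Z1, Z2, Z5 — cost 6×5 + 11×2 + 12×6 = 124
  Shipping 166, fixed 86 → total 252.
  Any other capacity-feasible assignment to {W1, W4} ships for at least 166.
Compare {W1, W3, W4}: its best feasible assignment gives total 396.
Compare {W1, W2, W4}: its best feasible assignment gives total 413.
Every other set of open sites that can feasibly serve all demand totals ≥ 396 even under its best assignment. Minimum: 252.

252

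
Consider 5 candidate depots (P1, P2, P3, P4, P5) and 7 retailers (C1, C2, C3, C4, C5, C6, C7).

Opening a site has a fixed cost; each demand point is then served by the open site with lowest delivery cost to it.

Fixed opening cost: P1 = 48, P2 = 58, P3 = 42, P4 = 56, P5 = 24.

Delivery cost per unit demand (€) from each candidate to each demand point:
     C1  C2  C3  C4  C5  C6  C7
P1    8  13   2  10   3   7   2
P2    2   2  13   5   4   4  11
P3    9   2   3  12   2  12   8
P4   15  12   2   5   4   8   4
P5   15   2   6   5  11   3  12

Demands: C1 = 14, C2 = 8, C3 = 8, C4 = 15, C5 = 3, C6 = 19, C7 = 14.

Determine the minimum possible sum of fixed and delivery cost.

Open {P1, P2}: assign each demand point to its cheapest open site.
  C1→P2 14×2=28, C2→P2 8×2=16, C3→P1 8×2=16, C4→P2 15×5=75, C5→P1 3×3=9, C6→P2 19×4=76, C7→P1 14×2=28
  delivery cost 248, fixed 106 → total 354.
Compare {P1, P2, P5}: delivery cost 229 + fixed 130 = 359.
Compare {P1, P5}: delivery cost 313 + fixed 72 = 385.
Compare {P2, P4}: delivery cost 279 + fixed 114 = 393.
All other subsets cost ≥ 359. Minimum total cost: 354.

354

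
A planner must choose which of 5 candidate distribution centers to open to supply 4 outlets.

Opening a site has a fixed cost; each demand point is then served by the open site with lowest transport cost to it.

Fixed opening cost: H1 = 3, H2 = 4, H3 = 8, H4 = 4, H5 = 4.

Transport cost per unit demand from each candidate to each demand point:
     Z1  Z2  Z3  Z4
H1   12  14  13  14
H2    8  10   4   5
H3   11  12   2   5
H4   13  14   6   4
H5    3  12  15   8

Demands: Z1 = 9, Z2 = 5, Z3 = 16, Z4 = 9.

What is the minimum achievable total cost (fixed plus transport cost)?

Open {H2, H3, H4, H5}: assign each demand point to its cheapest open site.
  Z1→H5 9×3=27, Z2→H2 5×10=50, Z3→H3 16×2=32, Z4→H4 9×4=36
  transport cost 145, fixed 20 → total 165.
Compare {H1, H2, H3, H4, H5}: transport cost 145 + fixed 23 = 168.
Compare {H2, H3, H5}: transport cost 154 + fixed 16 = 170.
Compare {H3, H4, H5}: transport cost 155 + fixed 16 = 171.
All other subsets cost ≥ 168. Minimum total cost: 165.

165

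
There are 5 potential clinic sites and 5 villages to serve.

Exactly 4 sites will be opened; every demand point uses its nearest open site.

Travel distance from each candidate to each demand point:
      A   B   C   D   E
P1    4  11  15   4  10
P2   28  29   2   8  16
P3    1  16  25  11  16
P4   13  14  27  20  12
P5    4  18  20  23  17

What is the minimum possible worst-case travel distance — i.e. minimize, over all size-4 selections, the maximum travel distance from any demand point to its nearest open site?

Open {P1, P2, P3, P4}.
  Farthest demand point is B at travel distance 11 (to P1); all others are ≤ 11.
With {P1, P2, P3, P5} the worst case is 11.
With {P1, P2, P4, P5} the worst case is 11.
No size-4 selection achieves below 11.

11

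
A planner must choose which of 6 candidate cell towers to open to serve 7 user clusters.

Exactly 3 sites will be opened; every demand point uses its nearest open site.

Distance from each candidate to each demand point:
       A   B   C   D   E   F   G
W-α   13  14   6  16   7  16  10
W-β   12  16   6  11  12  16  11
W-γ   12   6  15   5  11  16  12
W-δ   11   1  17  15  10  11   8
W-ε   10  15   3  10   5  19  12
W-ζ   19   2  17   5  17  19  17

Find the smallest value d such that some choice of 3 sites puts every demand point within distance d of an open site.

11

Open {W-α, W-β, W-δ}.
  Farthest demand point is A at distance 11 (to W-δ); all others are ≤ 11.
With {W-α, W-γ, W-δ} the worst case is 11.
With {W-α, W-δ, W-ε} the worst case is 11.
No size-3 selection achieves below 11.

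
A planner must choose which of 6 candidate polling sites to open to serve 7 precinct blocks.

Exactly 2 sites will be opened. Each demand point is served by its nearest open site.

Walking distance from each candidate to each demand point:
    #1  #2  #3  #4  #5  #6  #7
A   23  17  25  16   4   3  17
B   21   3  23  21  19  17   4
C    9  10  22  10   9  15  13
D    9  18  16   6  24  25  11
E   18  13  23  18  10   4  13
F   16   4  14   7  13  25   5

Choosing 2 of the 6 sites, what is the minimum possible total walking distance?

53

Open {A, F}.
  #1→F 16, #2→F 4, #3→F 14, #4→F 7, #5→A 4, #6→A 3, #7→F 5  ⇒ total 53.
Compare {E, F}: total 60.
Compare {C, F}: total 63.
No size-2 selection does better; minimum is 53.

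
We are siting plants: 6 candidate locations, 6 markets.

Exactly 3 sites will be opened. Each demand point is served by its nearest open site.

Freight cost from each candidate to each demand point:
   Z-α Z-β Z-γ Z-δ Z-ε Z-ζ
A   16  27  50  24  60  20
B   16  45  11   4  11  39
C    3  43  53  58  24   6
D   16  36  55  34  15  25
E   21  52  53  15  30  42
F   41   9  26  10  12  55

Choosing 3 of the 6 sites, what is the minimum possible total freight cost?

Open {B, C, F}.
  Z-α→C 3, Z-β→F 9, Z-γ→B 11, Z-δ→B 4, Z-ε→B 11, Z-ζ→C 6  ⇒ total 44.
Compare {A, B, C}: total 62.
Compare {A, C, F}: total 66.
No size-3 selection does better; minimum is 44.

44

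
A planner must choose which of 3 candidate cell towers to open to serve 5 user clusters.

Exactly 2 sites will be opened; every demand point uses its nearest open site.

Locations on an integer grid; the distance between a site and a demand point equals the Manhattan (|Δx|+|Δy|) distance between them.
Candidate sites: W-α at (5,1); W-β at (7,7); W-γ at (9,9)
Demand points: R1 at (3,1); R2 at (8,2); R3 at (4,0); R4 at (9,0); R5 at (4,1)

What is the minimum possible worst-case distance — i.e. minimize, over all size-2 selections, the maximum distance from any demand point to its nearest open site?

5

Open {W-α, W-β}.
  Farthest demand point is R4 at distance 5 (to W-α); all others are ≤ 5.
With {W-α, W-γ} the worst case is 5.
With {W-β, W-γ} the worst case is 10.
No size-2 selection achieves below 5.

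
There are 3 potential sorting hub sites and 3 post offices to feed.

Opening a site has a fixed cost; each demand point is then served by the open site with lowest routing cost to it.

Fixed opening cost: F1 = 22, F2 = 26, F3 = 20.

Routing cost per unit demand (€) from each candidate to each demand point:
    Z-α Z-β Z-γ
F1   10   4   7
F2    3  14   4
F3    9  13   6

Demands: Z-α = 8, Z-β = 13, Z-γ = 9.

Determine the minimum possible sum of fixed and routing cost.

160

Open {F1, F2}: assign each demand point to its cheapest open site.
  Z-α→F2 8×3=24, Z-β→F1 13×4=52, Z-γ→F2 9×4=36
  routing cost 112, fixed 48 → total 160.
Compare {F1, F2, F3}: routing cost 112 + fixed 68 = 180.
Compare {F1}: routing cost 195 + fixed 22 = 217.
Compare {F1, F3}: routing cost 178 + fixed 42 = 220.
All other subsets cost ≥ 180. Minimum total cost: 160.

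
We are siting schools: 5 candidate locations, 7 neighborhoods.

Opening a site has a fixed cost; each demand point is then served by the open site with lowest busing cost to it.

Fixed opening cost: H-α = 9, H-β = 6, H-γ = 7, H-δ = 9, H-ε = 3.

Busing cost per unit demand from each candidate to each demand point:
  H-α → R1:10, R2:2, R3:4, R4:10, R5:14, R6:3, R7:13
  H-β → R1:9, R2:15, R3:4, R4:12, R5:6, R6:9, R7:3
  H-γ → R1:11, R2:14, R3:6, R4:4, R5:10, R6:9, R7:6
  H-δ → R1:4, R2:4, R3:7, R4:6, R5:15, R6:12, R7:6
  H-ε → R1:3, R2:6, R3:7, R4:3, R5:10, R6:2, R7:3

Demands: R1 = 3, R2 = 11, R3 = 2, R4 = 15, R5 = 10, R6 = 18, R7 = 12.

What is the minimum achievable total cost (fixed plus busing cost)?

234

Open {H-α, H-β, H-ε}: assign each demand point to its cheapest open site.
  R1→H-ε 3×3=9, R2→H-α 11×2=22, R3→H-α 2×4=8, R4→H-ε 15×3=45, R5→H-β 10×6=60, R6→H-ε 18×2=36, R7→H-β 12×3=36
  busing cost 216, fixed 18 → total 234.
Compare {H-α, H-β, H-γ, H-ε}: busing cost 216 + fixed 25 = 241.
Compare {H-α, H-β, H-δ, H-ε}: busing cost 216 + fixed 27 = 243.
Compare {H-α, H-β, H-γ, H-δ, H-ε}: busing cost 216 + fixed 34 = 250.
All other subsets cost ≥ 241. Minimum total cost: 234.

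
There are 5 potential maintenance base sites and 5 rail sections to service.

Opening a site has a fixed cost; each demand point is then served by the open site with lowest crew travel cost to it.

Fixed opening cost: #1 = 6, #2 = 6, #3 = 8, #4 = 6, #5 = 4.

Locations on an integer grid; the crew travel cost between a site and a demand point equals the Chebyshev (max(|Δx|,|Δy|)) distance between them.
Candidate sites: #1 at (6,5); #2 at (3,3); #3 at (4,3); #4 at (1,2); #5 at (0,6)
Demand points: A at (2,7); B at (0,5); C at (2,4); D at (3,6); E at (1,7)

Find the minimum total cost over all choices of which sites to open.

Open {#5}: assign each demand point to its cheapest open site.
  A→#5 2, B→#5 1, C→#5 2, D→#5 3, E→#5 1
  crew travel cost 9, fixed 4 → total 13.
Compare {#2, #5}: crew travel cost 8 + fixed 10 = 18.
Compare {#1, #5}: crew travel cost 9 + fixed 10 = 19.
Compare {#4, #5}: crew travel cost 9 + fixed 10 = 19.
All other subsets cost ≥ 18. Minimum total cost: 13.

13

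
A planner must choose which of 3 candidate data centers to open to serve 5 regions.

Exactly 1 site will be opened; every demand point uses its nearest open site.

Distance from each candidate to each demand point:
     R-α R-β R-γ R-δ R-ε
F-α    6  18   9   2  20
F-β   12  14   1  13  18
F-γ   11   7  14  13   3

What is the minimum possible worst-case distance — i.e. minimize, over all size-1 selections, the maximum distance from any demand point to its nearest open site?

Open {F-γ}.
  Farthest demand point is R-γ at distance 14 (to F-γ); all others are ≤ 14.
With {F-β} the worst case is 18.
With {F-α} the worst case is 20.
No size-1 selection achieves below 14.

14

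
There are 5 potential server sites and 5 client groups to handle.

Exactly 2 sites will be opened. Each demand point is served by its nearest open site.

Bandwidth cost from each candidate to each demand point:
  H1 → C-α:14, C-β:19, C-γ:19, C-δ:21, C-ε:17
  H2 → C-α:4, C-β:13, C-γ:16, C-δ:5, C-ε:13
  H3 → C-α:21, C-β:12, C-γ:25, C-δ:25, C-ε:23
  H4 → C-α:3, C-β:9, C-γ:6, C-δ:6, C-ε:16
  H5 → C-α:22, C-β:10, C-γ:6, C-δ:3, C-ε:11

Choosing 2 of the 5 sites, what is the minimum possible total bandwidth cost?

32

Open {H4, H5}.
  C-α→H4 3, C-β→H4 9, C-γ→H4 6, C-δ→H5 3, C-ε→H5 11  ⇒ total 32.
Compare {H2, H5}: total 34.
Compare {H2, H4}: total 36.
No size-2 selection does better; minimum is 32.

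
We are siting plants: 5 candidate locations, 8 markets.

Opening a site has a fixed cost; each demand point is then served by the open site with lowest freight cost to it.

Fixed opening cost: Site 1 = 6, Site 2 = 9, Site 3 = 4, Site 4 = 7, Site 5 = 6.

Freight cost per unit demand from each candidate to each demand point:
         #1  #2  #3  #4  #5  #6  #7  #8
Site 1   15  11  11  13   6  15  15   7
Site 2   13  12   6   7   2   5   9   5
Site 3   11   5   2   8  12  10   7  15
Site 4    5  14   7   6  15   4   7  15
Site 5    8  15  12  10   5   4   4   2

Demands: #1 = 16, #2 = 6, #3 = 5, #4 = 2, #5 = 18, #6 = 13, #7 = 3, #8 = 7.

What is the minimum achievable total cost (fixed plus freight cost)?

272

Open {Site 2, Site 3, Site 4, Site 5}: assign each demand point to its cheapest open site.
  #1→Site 4 16×5=80, #2→Site 3 6×5=30, #3→Site 3 5×2=10, #4→Site 4 2×6=12, #5→Site 2 18×2=36, #6→Site 4 13×4=52, #7→Site 5 3×4=12, #8→Site 5 7×2=14
  freight cost 246, fixed 26 → total 272.
Compare {Site 1, Site 2, Site 3, Site 4, Site 5}: freight cost 246 + fixed 32 = 278.
Compare {Site 2, Site 3, Site 4}: freight cost 276 + fixed 20 = 296.
Compare {Site 1, Site 2, Site 3, Site 4}: freight cost 276 + fixed 26 = 302.
All other subsets cost ≥ 278. Minimum total cost: 272.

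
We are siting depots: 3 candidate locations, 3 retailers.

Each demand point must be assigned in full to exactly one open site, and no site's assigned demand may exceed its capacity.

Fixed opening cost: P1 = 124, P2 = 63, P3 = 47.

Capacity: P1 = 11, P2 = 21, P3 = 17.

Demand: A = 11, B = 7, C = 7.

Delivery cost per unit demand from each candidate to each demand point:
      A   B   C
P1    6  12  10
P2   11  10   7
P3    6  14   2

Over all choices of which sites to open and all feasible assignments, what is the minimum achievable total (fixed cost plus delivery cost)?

Open {P2, P3}; cheapest assignment that respects the capacities:
  P2 (cap 21, load 14): B, C — cost 7×10 + 7×7 = 119
  P3 (cap 17, load 11): A — cost 11×6 = 66
  Shipping 185, fixed 110 → total 295.
  Any other capacity-feasible assignment to {P2, P3} ships for at least 185.
Compare {P1, P3}: its best feasible assignment gives total 349.
Compare {P1, P2}: its best feasible assignment gives total 372.
Every other set of open sites that can feasibly serve all demand totals ≥ 349 even under its best assignment. Minimum: 295.

295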